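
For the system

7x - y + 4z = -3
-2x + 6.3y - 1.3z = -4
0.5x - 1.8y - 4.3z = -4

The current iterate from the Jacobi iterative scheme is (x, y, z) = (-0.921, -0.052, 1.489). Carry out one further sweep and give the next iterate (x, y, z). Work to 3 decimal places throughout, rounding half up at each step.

(-1.287, -0.620, 0.845)

One sweep:
  x = (-3 - (-1)·-0.052 - (4)·1.489) / (7) = -1.287
  y = (-4 - (-2)·-0.921 - (-1.3)·1.489) / (6.3) = -0.620
  z = (-4 - (0.5)·-0.921 - (-1.8)·-0.052) / (-4.3) = 0.845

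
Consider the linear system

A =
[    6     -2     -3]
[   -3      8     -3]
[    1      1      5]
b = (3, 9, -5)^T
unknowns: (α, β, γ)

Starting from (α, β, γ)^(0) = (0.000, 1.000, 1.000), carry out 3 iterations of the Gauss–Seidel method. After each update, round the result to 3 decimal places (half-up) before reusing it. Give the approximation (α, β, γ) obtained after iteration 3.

(0.112, 0.720, -1.166)

Iteration 1:
  α = (3 - (-2)·1.000 - (-3)·1.000) / (6) = 1.333
  β = (9 - (-3)·1.333 - (-3)·1.000) / (8) = 2.000
  γ = (-5 - (1)·1.333 - (1)·2.000) / (5) = -1.667
Iteration 2:
  α = (3 - (-2)·2.000 - (-3)·-1.667) / (6) = 0.333
  β = (9 - (-3)·0.333 - (-3)·-1.667) / (8) = 0.625
  γ = (-5 - (1)·0.333 - (1)·0.625) / (5) = -1.192
Iteration 3:
  α = (3 - (-2)·0.625 - (-3)·-1.192) / (6) = 0.112
  β = (9 - (-3)·0.112 - (-3)·-1.192) / (8) = 0.720
  γ = (-5 - (1)·0.112 - (1)·0.720) / (5) = -1.166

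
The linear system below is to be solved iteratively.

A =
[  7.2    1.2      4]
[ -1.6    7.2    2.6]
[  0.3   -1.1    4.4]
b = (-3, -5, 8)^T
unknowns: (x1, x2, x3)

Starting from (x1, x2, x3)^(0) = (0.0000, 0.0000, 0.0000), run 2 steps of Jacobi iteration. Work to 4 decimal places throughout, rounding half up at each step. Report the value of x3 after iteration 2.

Iteration 1:
  x1 = (-3 - (1.2)·0.0000 - (4)·0.0000) / (7.2) = -0.4167
  x2 = (-5 - (-1.6)·0.0000 - (2.6)·0.0000) / (7.2) = -0.6944
  x3 = (8 - (0.3)·0.0000 - (-1.1)·0.0000) / (4.4) = 1.8182
Iteration 2:
  x1 = (-3 - (1.2)·-0.6944 - (4)·1.8182) / (7.2) = -1.3110
  x2 = (-5 - (-1.6)·-0.4167 - (2.6)·1.8182) / (7.2) = -1.4436
  x3 = (8 - (0.3)·-0.4167 - (-1.1)·-0.6944) / (4.4) = 1.6730

1.6730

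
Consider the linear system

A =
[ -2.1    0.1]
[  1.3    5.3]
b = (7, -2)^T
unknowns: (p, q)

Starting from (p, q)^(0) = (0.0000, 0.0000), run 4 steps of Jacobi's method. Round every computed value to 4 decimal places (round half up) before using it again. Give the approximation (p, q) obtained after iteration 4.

(-3.3122, 0.4351)

Iteration 1:
  p = (7 - (0.1)·0.0000) / (-2.1) = -3.3333
  q = (-2 - (1.3)·0.0000) / (5.3) = -0.3774
Iteration 2:
  p = (7 - (0.1)·-0.3774) / (-2.1) = -3.3513
  q = (-2 - (1.3)·-3.3333) / (5.3) = 0.4402
Iteration 3:
  p = (7 - (0.1)·0.4402) / (-2.1) = -3.3124
  q = (-2 - (1.3)·-3.3513) / (5.3) = 0.4447
Iteration 4:
  p = (7 - (0.1)·0.4447) / (-2.1) = -3.3122
  q = (-2 - (1.3)·-3.3124) / (5.3) = 0.4351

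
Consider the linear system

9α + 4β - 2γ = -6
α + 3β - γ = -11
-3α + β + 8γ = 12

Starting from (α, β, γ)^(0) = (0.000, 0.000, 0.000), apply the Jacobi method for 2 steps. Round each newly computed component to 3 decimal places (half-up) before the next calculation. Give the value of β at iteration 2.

-2.944

Iteration 1:
  α = (-6 - (4)·0.000 - (-2)·0.000) / (9) = -0.667
  β = (-11 - (1)·0.000 - (-1)·0.000) / (3) = -3.667
  γ = (12 - (-3)·0.000 - (1)·0.000) / (8) = 1.500
Iteration 2:
  α = (-6 - (4)·-3.667 - (-2)·1.500) / (9) = 1.296
  β = (-11 - (1)·-0.667 - (-1)·1.500) / (3) = -2.944
  γ = (12 - (-3)·-0.667 - (1)·-3.667) / (8) = 1.708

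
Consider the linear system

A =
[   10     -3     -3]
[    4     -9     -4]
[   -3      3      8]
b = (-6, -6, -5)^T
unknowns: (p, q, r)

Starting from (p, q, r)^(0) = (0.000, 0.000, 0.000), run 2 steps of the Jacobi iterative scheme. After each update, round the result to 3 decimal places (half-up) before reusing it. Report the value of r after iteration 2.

Iteration 1:
  p = (-6 - (-3)·0.000 - (-3)·0.000) / (10) = -0.600
  q = (-6 - (4)·0.000 - (-4)·0.000) / (-9) = 0.667
  r = (-5 - (-3)·0.000 - (3)·0.000) / (8) = -0.625
Iteration 2:
  p = (-6 - (-3)·0.667 - (-3)·-0.625) / (10) = -0.587
  q = (-6 - (4)·-0.600 - (-4)·-0.625) / (-9) = 0.678
  r = (-5 - (-3)·-0.600 - (3)·0.667) / (8) = -1.100

-1.100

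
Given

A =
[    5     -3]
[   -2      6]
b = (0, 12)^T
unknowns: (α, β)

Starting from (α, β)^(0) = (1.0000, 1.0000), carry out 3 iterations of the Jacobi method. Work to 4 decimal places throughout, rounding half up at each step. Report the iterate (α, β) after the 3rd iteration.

(1.3200, 2.4667)

Iteration 1:
  α = (0 - (-3)·1.0000) / (5) = 0.6000
  β = (12 - (-2)·1.0000) / (6) = 2.3333
Iteration 2:
  α = (0 - (-3)·2.3333) / (5) = 1.4000
  β = (12 - (-2)·0.6000) / (6) = 2.2000
Iteration 3:
  α = (0 - (-3)·2.2000) / (5) = 1.3200
  β = (12 - (-2)·1.4000) / (6) = 2.4667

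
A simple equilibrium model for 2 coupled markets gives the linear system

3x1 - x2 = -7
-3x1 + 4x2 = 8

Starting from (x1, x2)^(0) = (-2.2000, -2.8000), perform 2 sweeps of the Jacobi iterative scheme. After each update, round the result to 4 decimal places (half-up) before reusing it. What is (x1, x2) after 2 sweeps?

Iteration 1:
  x1 = (-7 - (-1)·-2.8000) / (3) = -3.2667
  x2 = (8 - (-3)·-2.2000) / (4) = 0.3500
Iteration 2:
  x1 = (-7 - (-1)·0.3500) / (3) = -2.2167
  x2 = (8 - (-3)·-3.2667) / (4) = -0.4500

(-2.2167, -0.4500)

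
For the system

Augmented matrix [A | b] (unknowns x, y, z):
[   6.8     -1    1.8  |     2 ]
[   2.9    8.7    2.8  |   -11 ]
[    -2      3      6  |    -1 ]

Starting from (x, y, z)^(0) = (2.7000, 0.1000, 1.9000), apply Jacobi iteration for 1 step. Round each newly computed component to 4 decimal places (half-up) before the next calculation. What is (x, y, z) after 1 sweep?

Iteration 1:
  x = (2 - (-1)·0.1000 - (1.8)·1.9000) / (6.8) = -0.1941
  y = (-11 - (2.9)·2.7000 - (2.8)·1.9000) / (8.7) = -2.7759
  z = (-1 - (-2)·2.7000 - (3)·0.1000) / (6) = 0.6833

(-0.1941, -2.7759, 0.6833)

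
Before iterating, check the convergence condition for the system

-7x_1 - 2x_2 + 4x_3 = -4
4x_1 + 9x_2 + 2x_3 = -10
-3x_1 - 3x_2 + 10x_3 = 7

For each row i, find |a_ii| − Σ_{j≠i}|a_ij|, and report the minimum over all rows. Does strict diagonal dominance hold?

1

row 1: |-7| − (2+4) = 1
row 2: |9| − (4+2) = 3
row 3: |10| − (3+3) = 4
minimum over rows = 1 → strictly diagonally dominant (convergence guaranteed)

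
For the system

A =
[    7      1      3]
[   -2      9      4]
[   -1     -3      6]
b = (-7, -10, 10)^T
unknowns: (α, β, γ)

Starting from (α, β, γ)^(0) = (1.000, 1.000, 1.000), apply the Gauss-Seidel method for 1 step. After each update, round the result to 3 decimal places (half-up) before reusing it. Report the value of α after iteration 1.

Iteration 1:
  α = (-7 - (1)·1.000 - (3)·1.000) / (7) = -1.571
  β = (-10 - (-2)·-1.571 - (4)·1.000) / (9) = -1.905
  γ = (10 - (-1)·-1.571 - (-3)·-1.905) / (6) = 0.452

-1.571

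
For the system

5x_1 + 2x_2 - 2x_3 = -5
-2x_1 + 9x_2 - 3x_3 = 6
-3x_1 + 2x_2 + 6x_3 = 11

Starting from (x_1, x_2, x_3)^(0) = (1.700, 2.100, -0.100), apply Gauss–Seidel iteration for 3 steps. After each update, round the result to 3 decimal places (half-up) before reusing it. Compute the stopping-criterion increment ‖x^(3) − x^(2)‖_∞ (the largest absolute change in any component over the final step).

0.109

Iteration 1:
  x_1 = (-5 - (2)·2.100 - (-2)·-0.100) / (5) = -1.880
  x_2 = (6 - (-2)·-1.880 - (-3)·-0.100) / (9) = 0.216
  x_3 = (11 - (-3)·-1.880 - (2)·0.216) / (6) = 0.821
Iteration 2:
  x_1 = (-5 - (2)·0.216 - (-2)·0.821) / (5) = -0.758
  x_2 = (6 - (-2)·-0.758 - (-3)·0.821) / (9) = 0.772
  x_3 = (11 - (-3)·-0.758 - (2)·0.772) / (6) = 1.197
Iteration 3:
  x_1 = (-5 - (2)·0.772 - (-2)·1.197) / (5) = -0.830
  x_2 = (6 - (-2)·-0.830 - (-3)·1.197) / (9) = 0.881
  x_3 = (11 - (-3)·-0.830 - (2)·0.881) / (6) = 1.125
Change: (-0.072, 0.109, -0.072) → max |·| = 0.109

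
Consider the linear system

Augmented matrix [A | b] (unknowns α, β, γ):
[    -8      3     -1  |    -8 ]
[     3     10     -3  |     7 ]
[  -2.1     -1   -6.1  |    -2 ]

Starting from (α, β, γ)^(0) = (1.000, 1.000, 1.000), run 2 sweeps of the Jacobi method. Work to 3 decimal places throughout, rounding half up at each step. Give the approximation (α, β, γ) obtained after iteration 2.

Iteration 1:
  α = (-8 - (3)·1.000 - (-1)·1.000) / (-8) = 1.250
  β = (7 - (3)·1.000 - (-3)·1.000) / (10) = 0.700
  γ = (-2 - (-2.1)·1.000 - (-1)·1.000) / (-6.1) = -0.180
Iteration 2:
  α = (-8 - (3)·0.700 - (-1)·-0.180) / (-8) = 1.285
  β = (7 - (3)·1.250 - (-3)·-0.180) / (10) = 0.271
  γ = (-2 - (-2.1)·1.250 - (-1)·0.700) / (-6.1) = -0.217

(1.285, 0.271, -0.217)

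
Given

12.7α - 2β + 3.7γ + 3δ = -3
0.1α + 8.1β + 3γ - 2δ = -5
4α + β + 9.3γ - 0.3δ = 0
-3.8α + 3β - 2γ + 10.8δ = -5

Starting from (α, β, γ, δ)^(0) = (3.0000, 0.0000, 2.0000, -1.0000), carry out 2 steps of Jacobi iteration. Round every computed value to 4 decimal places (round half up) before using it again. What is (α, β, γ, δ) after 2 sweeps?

(-0.3370, 0.1175, 0.4582, -0.4568)

Iteration 1:
  α = (-3 - (-2)·0.0000 - (3.7)·2.0000 - (3)·-1.0000) / (12.7) = -0.5827
  β = (-5 - (0.1)·3.0000 - (3)·2.0000 - (-2)·-1.0000) / (8.1) = -1.6420
  γ = (0 - (4)·3.0000 - (1)·0.0000 - (-0.3)·-1.0000) / (9.3) = -1.3226
  δ = (-5 - (-3.8)·3.0000 - (3)·0.0000 - (-2)·2.0000) / (10.8) = 0.9630
Iteration 2:
  α = (-3 - (-2)·-1.6420 - (3.7)·-1.3226 - (3)·0.9630) / (12.7) = -0.3370
  β = (-5 - (0.1)·-0.5827 - (3)·-1.3226 - (-2)·0.9630) / (8.1) = 0.1175
  γ = (0 - (4)·-0.5827 - (1)·-1.6420 - (-0.3)·0.9630) / (9.3) = 0.4582
  δ = (-5 - (-3.8)·-0.5827 - (3)·-1.6420 - (-2)·-1.3226) / (10.8) = -0.4568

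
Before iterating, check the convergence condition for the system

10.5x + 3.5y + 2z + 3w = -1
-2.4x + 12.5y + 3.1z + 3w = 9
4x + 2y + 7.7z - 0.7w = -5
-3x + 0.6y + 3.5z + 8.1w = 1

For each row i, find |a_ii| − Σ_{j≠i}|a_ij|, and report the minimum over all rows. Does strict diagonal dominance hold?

row 1: |10.5| − (3.5+2+3) = 2
row 2: |12.5| − (2.4+3.1+3) = 4
row 3: |7.7| − (4+2+0.7) = 1
row 4: |8.1| − (3+0.6+3.5) = 1
minimum over rows = 1 → strictly diagonally dominant (convergence guaranteed)

1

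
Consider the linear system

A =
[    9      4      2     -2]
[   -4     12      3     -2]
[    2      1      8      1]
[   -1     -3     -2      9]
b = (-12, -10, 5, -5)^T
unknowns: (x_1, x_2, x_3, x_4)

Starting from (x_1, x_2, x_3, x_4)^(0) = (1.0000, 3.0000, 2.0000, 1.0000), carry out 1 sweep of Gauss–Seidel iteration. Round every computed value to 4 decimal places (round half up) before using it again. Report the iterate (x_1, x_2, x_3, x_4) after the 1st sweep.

(-2.8889, -2.1296, 1.4884, -1.2557)

Iteration 1:
  x_1 = (-12 - (4)·3.0000 - (2)·2.0000 - (-2)·1.0000) / (9) = -2.8889
  x_2 = (-10 - (-4)·-2.8889 - (3)·2.0000 - (-2)·1.0000) / (12) = -2.1296
  x_3 = (5 - (2)·-2.8889 - (1)·-2.1296 - (1)·1.0000) / (8) = 1.4884
  x_4 = (-5 - (-1)·-2.8889 - (-3)·-2.1296 - (-2)·1.4884) / (9) = -1.2557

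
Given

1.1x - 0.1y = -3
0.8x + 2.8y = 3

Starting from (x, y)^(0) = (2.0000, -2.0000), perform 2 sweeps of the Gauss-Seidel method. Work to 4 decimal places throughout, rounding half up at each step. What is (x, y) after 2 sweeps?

Iteration 1:
  x = (-3 - (-0.1)·-2.0000) / (1.1) = -2.9091
  y = (3 - (0.8)·-2.9091) / (2.8) = 1.9026
Iteration 2:
  x = (-3 - (-0.1)·1.9026) / (1.1) = -2.5543
  y = (3 - (0.8)·-2.5543) / (2.8) = 1.8012

(-2.5543, 1.8012)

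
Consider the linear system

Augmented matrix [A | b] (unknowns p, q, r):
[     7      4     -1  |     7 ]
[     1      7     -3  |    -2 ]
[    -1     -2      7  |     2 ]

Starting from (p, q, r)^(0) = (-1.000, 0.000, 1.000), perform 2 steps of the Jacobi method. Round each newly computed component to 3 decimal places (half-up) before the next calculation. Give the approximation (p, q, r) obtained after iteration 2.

(0.857, -0.388, 0.531)

Iteration 1:
  p = (7 - (4)·0.000 - (-1)·1.000) / (7) = 1.143
  q = (-2 - (1)·-1.000 - (-3)·1.000) / (7) = 0.286
  r = (2 - (-1)·-1.000 - (-2)·0.000) / (7) = 0.143
Iteration 2:
  p = (7 - (4)·0.286 - (-1)·0.143) / (7) = 0.857
  q = (-2 - (1)·1.143 - (-3)·0.143) / (7) = -0.388
  r = (2 - (-1)·1.143 - (-2)·0.286) / (7) = 0.531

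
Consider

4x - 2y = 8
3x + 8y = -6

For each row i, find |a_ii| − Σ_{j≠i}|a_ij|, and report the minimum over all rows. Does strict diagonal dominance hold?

2

row 1: |4| − (2) = 2
row 2: |8| − (3) = 5
minimum over rows = 2 → strictly diagonally dominant (convergence guaranteed)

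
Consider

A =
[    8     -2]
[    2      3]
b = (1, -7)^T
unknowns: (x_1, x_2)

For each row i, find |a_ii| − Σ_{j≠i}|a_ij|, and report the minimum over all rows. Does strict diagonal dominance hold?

1

row 1: |8| − (2) = 6
row 2: |3| − (2) = 1
minimum over rows = 1 → strictly diagonally dominant (convergence guaranteed)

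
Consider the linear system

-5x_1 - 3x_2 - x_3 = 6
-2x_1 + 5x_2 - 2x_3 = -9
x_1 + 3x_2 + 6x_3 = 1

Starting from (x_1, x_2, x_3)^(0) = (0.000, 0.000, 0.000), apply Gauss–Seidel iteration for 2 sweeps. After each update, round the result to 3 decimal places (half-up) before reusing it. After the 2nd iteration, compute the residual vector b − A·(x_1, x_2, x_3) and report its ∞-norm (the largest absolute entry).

2.399

Iteration 1:
  x_1 = (6 - (-3)·0.000 - (-1)·0.000) / (-5) = -1.200
  x_2 = (-9 - (-2)·-1.200 - (-2)·0.000) / (5) = -2.280
  x_3 = (1 - (1)·-1.200 - (3)·-2.280) / (6) = 1.507
Iteration 2:
  x_1 = (6 - (-3)·-2.280 - (-1)·1.507) / (-5) = -0.133
  x_2 = (-9 - (-2)·-0.133 - (-2)·1.507) / (5) = -1.250
  x_3 = (1 - (1)·-0.133 - (3)·-1.250) / (6) = 0.814
Residual b − A·x = (2.399, -1.388, -0.001); ∞-norm = 2.399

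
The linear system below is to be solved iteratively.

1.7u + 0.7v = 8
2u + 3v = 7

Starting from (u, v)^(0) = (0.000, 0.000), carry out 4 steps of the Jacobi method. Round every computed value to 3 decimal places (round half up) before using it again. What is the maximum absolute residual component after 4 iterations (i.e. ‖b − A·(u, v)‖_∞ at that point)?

Iteration 1:
  u = (8 - (0.7)·0.000) / (1.7) = 4.706
  v = (7 - (2)·0.000) / (3) = 2.333
Iteration 2:
  u = (8 - (0.7)·2.333) / (1.7) = 3.745
  v = (7 - (2)·4.706) / (3) = -0.804
Iteration 3:
  u = (8 - (0.7)·-0.804) / (1.7) = 5.037
  v = (7 - (2)·3.745) / (3) = -0.163
Iteration 4:
  u = (8 - (0.7)·-0.163) / (1.7) = 4.773
  v = (7 - (2)·5.037) / (3) = -1.025
Residual b − A·x = (0.603, 0.529); ∞-norm = 0.603

0.603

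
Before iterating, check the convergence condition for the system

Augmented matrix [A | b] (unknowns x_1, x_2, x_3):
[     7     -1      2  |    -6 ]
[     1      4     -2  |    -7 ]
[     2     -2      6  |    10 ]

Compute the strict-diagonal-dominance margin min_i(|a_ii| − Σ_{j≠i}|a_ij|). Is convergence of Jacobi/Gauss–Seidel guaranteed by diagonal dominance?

1

row 1: |7| − (1+2) = 4
row 2: |4| − (1+2) = 1
row 3: |6| − (2+2) = 2
minimum over rows = 1 → strictly diagonally dominant (convergence guaranteed)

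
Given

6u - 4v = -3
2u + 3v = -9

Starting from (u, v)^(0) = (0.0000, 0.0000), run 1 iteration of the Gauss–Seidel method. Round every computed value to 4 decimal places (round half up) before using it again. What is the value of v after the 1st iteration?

Iteration 1:
  u = (-3 - (-4)·0.0000) / (6) = -0.5000
  v = (-9 - (2)·-0.5000) / (3) = -2.6667

-2.6667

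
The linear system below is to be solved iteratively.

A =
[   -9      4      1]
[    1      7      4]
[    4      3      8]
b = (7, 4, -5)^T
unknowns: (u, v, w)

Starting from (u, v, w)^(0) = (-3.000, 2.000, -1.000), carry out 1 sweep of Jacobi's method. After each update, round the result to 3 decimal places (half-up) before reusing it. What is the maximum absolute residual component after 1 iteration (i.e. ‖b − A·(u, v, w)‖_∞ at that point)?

Iteration 1:
  u = (7 - (4)·2.000 - (1)·-1.000) / (-9) = 0.000
  v = (4 - (1)·-3.000 - (4)·-1.000) / (7) = 1.571
  w = (-5 - (4)·-3.000 - (3)·2.000) / (8) = 0.125
Residual b − A·x = (0.591, -7.497, -10.713); ∞-norm = 10.713

10.713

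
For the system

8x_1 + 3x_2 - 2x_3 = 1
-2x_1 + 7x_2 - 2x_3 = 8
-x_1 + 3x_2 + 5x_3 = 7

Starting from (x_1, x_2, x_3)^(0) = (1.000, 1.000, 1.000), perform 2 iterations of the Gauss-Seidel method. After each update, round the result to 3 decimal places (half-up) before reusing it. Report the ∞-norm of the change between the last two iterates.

0.275

Iteration 1:
  x_1 = (1 - (3)·1.000 - (-2)·1.000) / (8) = 0.000
  x_2 = (8 - (-2)·0.000 - (-2)·1.000) / (7) = 1.429
  x_3 = (7 - (-1)·0.000 - (3)·1.429) / (5) = 0.543
Iteration 2:
  x_1 = (1 - (3)·1.429 - (-2)·0.543) / (8) = -0.275
  x_2 = (8 - (-2)·-0.275 - (-2)·0.543) / (7) = 1.219
  x_3 = (7 - (-1)·-0.275 - (3)·1.219) / (5) = 0.614
Change: (-0.275, -0.210, 0.071) → max |·| = 0.275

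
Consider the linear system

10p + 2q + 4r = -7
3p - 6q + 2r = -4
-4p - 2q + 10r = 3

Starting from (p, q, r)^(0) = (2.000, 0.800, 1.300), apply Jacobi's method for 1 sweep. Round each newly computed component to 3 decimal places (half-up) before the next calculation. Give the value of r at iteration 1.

Iteration 1:
  p = (-7 - (2)·0.800 - (4)·1.300) / (10) = -1.380
  q = (-4 - (3)·2.000 - (2)·1.300) / (-6) = 2.100
  r = (3 - (-4)·2.000 - (-2)·0.800) / (10) = 1.260

1.260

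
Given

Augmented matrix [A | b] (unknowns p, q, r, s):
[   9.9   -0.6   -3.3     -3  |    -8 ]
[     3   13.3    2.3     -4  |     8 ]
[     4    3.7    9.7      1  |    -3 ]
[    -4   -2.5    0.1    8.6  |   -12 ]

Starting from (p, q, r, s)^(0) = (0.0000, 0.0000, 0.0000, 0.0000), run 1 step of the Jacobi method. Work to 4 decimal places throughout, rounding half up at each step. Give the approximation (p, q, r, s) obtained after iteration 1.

Iteration 1:
  p = (-8 - (-0.6)·0.0000 - (-3.3)·0.0000 - (-3)·0.0000) / (9.9) = -0.8081
  q = (8 - (3)·0.0000 - (2.3)·0.0000 - (-4)·0.0000) / (13.3) = 0.6015
  r = (-3 - (4)·0.0000 - (3.7)·0.0000 - (1)·0.0000) / (9.7) = -0.3093
  s = (-12 - (-4)·0.0000 - (-2.5)·0.0000 - (0.1)·0.0000) / (8.6) = -1.3953

(-0.8081, 0.6015, -0.3093, -1.3953)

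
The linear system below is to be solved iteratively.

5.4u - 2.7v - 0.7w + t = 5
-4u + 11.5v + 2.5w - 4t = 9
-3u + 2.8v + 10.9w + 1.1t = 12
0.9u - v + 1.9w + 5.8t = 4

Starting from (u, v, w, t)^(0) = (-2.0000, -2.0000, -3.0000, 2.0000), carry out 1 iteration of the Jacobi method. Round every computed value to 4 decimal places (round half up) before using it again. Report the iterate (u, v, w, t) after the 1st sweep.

Iteration 1:
  u = (5 - (-2.7)·-2.0000 - (-0.7)·-3.0000 - (1)·2.0000) / (5.4) = -0.8333
  v = (9 - (-4)·-2.0000 - (2.5)·-3.0000 - (-4)·2.0000) / (11.5) = 1.4348
  w = (12 - (-3)·-2.0000 - (2.8)·-2.0000 - (1.1)·2.0000) / (10.9) = 0.8624
  t = (4 - (0.9)·-2.0000 - (-1)·-2.0000 - (1.9)·-3.0000) / (5.8) = 1.6379

(-0.8333, 1.4348, 0.8624, 1.6379)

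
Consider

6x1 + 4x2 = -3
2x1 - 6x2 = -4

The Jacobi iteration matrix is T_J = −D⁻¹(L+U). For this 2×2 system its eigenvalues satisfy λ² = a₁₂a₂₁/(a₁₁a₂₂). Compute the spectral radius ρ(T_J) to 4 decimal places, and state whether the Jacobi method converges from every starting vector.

a₁₂a₂₁/(a₁₁a₂₂) = (4)·(2) / ((6)·(-6)) = -0.222222
ρ = √|-0.222222| = √0.222222 = 0.4714
ρ < 1, so Jacobi converges

0.4714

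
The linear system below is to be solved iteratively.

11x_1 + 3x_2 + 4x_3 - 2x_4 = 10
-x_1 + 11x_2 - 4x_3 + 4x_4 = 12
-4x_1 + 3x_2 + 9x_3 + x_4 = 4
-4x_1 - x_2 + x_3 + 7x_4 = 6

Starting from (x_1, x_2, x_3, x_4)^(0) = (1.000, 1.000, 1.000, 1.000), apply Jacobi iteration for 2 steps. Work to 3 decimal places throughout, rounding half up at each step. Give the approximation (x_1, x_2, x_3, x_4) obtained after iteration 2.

(0.685, 0.774, 0.094, 1.223)

Iteration 1:
  x_1 = (10 - (3)·1.000 - (4)·1.000 - (-2)·1.000) / (11) = 0.455
  x_2 = (12 - (-1)·1.000 - (-4)·1.000 - (4)·1.000) / (11) = 1.182
  x_3 = (4 - (-4)·1.000 - (3)·1.000 - (1)·1.000) / (9) = 0.444
  x_4 = (6 - (-4)·1.000 - (-1)·1.000 - (1)·1.000) / (7) = 1.429
Iteration 2:
  x_1 = (10 - (3)·1.182 - (4)·0.444 - (-2)·1.429) / (11) = 0.685
  x_2 = (12 - (-1)·0.455 - (-4)·0.444 - (4)·1.429) / (11) = 0.774
  x_3 = (4 - (-4)·0.455 - (3)·1.182 - (1)·1.429) / (9) = 0.094
  x_4 = (6 - (-4)·0.455 - (-1)·1.182 - (1)·0.444) / (7) = 1.223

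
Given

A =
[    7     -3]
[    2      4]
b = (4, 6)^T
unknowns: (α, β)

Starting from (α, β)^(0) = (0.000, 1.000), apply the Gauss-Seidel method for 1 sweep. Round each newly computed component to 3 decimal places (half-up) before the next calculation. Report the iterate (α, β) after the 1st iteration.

(1.000, 1.000)

Iteration 1:
  α = (4 - (-3)·1.000) / (7) = 1.000
  β = (6 - (2)·1.000) / (4) = 1.000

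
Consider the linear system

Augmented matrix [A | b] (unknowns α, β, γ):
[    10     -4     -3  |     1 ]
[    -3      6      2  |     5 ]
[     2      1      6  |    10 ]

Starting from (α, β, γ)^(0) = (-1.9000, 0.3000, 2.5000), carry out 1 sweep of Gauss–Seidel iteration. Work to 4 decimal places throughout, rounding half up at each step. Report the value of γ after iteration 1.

1.2625

Iteration 1:
  α = (1 - (-4)·0.3000 - (-3)·2.5000) / (10) = 0.9700
  β = (5 - (-3)·0.9700 - (2)·2.5000) / (6) = 0.4850
  γ = (10 - (2)·0.9700 - (1)·0.4850) / (6) = 1.2625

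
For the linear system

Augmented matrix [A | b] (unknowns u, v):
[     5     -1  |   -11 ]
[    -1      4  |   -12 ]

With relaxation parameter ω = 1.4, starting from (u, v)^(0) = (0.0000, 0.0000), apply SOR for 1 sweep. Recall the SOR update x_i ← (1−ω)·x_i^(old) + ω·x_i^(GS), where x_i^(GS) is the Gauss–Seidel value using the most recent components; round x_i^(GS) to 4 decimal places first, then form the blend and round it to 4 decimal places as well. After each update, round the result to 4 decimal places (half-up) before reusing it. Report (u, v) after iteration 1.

(-3.0800, -5.2780)

Iteration 1:
  u: GS value = (-11 - (-1)·0.0000) / (5) = -2.2000;  u ← (1−ω)·0.0000 + ω·-2.2000 = -3.0800
  v: GS value = (-12 - (-1)·-3.0800) / (4) = -3.7700;  v ← (1−ω)·0.0000 + ω·-3.7700 = -5.2780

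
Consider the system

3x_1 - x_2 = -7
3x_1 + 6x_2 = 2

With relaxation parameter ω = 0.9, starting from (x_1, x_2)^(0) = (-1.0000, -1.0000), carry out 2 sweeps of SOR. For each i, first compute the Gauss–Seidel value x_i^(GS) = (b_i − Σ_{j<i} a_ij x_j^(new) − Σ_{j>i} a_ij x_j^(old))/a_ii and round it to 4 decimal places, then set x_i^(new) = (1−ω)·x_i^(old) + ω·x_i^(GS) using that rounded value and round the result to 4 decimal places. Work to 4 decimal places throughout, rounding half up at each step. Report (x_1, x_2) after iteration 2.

Iteration 1:
  x_1: GS value = (-7 - (-1)·-1.0000) / (3) = -2.6667;  x_1 ← (1−ω)·-1.0000 + ω·-2.6667 = -2.5000
  x_2: GS value = (2 - (3)·-2.5000) / (6) = 1.5833;  x_2 ← (1−ω)·-1.0000 + ω·1.5833 = 1.3250
Iteration 2:
  x_1: GS value = (-7 - (-1)·1.3250) / (3) = -1.8917;  x_1 ← (1−ω)·-2.5000 + ω·-1.8917 = -1.9525
  x_2: GS value = (2 - (3)·-1.9525) / (6) = 1.3096;  x_2 ← (1−ω)·1.3250 + ω·1.3096 = 1.3111

(-1.9525, 1.3111)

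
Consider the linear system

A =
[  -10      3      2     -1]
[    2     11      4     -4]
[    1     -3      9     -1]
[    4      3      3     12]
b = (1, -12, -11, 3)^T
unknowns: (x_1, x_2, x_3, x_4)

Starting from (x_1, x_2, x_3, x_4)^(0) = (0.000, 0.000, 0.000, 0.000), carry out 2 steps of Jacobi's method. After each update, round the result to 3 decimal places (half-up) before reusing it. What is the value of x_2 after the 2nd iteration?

-0.537

Iteration 1:
  x_1 = (1 - (3)·0.000 - (2)·0.000 - (-1)·0.000) / (-10) = -0.100
  x_2 = (-12 - (2)·0.000 - (4)·0.000 - (-4)·0.000) / (11) = -1.091
  x_3 = (-11 - (1)·0.000 - (-3)·0.000 - (-1)·0.000) / (9) = -1.222
  x_4 = (3 - (4)·0.000 - (3)·0.000 - (3)·0.000) / (12) = 0.250
Iteration 2:
  x_1 = (1 - (3)·-1.091 - (2)·-1.222 - (-1)·0.250) / (-10) = -0.697
  x_2 = (-12 - (2)·-0.100 - (4)·-1.222 - (-4)·0.250) / (11) = -0.537
  x_3 = (-11 - (1)·-0.100 - (-3)·-1.091 - (-1)·0.250) / (9) = -1.547
  x_4 = (3 - (4)·-0.100 - (3)·-1.091 - (3)·-1.222) / (12) = 0.862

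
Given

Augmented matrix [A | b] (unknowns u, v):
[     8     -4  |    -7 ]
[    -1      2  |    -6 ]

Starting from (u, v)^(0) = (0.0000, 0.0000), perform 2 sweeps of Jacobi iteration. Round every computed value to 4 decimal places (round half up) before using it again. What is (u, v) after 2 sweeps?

(-2.3750, -3.4375)

Iteration 1:
  u = (-7 - (-4)·0.0000) / (8) = -0.8750
  v = (-6 - (-1)·0.0000) / (2) = -3.0000
Iteration 2:
  u = (-7 - (-4)·-3.0000) / (8) = -2.3750
  v = (-6 - (-1)·-0.8750) / (2) = -3.4375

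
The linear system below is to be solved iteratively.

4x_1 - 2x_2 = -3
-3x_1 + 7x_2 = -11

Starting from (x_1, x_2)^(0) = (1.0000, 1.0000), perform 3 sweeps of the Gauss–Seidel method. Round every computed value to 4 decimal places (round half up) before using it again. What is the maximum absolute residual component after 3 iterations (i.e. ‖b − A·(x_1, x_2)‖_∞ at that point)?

Iteration 1:
  x_1 = (-3 - (-2)·1.0000) / (4) = -0.2500
  x_2 = (-11 - (-3)·-0.2500) / (7) = -1.6786
Iteration 2:
  x_1 = (-3 - (-2)·-1.6786) / (4) = -1.5893
  x_2 = (-11 - (-3)·-1.5893) / (7) = -2.2526
Iteration 3:
  x_1 = (-3 - (-2)·-2.2526) / (4) = -1.8763
  x_2 = (-11 - (-3)·-1.8763) / (7) = -2.3756
Residual b − A·x = (-0.2460, 0.0003); ∞-norm = 0.2460

0.2460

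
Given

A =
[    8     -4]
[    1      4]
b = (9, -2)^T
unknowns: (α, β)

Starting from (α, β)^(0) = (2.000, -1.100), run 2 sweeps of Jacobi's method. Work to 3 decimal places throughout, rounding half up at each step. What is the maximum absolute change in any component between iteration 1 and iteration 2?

Iteration 1:
  α = (9 - (-4)·-1.100) / (8) = 0.575
  β = (-2 - (1)·2.000) / (4) = -1.000
Iteration 2:
  α = (9 - (-4)·-1.000) / (8) = 0.625
  β = (-2 - (1)·0.575) / (4) = -0.644
Change: (0.050, 0.356) → max |·| = 0.356

0.356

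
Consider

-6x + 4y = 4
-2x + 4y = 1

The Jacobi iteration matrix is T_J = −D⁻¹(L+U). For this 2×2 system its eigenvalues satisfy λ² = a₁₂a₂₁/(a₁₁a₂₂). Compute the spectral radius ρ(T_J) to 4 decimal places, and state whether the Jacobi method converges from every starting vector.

a₁₂a₂₁/(a₁₁a₂₂) = (4)·(-2) / ((-6)·(4)) = 0.333333
ρ = √|0.333333| = √0.333333 = 0.5774
ρ < 1, so Jacobi converges

0.5774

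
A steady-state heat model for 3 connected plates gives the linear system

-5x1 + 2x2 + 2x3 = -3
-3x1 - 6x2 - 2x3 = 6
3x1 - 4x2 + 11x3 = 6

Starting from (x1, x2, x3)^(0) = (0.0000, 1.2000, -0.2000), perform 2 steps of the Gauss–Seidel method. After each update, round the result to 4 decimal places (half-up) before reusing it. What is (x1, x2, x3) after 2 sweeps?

(-0.0727, -0.8808, 0.2450)

Iteration 1:
  x1 = (-3 - (2)·1.2000 - (2)·-0.2000) / (-5) = 1.0000
  x2 = (6 - (-3)·1.0000 - (-2)·-0.2000) / (-6) = -1.4333
  x3 = (6 - (3)·1.0000 - (-4)·-1.4333) / (11) = -0.2485
Iteration 2:
  x1 = (-3 - (2)·-1.4333 - (2)·-0.2485) / (-5) = -0.0727
  x2 = (6 - (-3)·-0.0727 - (-2)·-0.2485) / (-6) = -0.8808
  x3 = (6 - (3)·-0.0727 - (-4)·-0.8808) / (11) = 0.2450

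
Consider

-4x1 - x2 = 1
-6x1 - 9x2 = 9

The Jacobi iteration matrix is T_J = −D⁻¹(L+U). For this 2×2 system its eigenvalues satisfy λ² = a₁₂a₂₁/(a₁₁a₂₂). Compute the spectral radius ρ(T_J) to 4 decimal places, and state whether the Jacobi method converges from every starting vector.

a₁₂a₂₁/(a₁₁a₂₂) = (-1)·(-6) / ((-4)·(-9)) = 0.166667
ρ = √|0.166667| = √0.166667 = 0.4082
ρ < 1, so Jacobi converges

0.4082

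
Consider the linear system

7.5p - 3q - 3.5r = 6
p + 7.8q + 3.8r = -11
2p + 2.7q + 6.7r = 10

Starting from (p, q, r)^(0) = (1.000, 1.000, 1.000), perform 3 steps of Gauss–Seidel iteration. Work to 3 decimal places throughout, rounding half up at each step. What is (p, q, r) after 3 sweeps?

Iteration 1:
  p = (6 - (-3)·1.000 - (-3.5)·1.000) / (7.5) = 1.667
  q = (-11 - (1)·1.667 - (3.8)·1.000) / (7.8) = -2.111
  r = (10 - (2)·1.667 - (2.7)·-2.111) / (6.7) = 1.846
Iteration 2:
  p = (6 - (-3)·-2.111 - (-3.5)·1.846) / (7.5) = 0.817
  q = (-11 - (1)·0.817 - (3.8)·1.846) / (7.8) = -2.414
  r = (10 - (2)·0.817 - (2.7)·-2.414) / (6.7) = 2.221
Iteration 3:
  p = (6 - (-3)·-2.414 - (-3.5)·2.221) / (7.5) = 0.871
  q = (-11 - (1)·0.871 - (3.8)·2.221) / (7.8) = -2.604
  r = (10 - (2)·0.871 - (2.7)·-2.604) / (6.7) = 2.282

(0.871, -2.604, 2.282)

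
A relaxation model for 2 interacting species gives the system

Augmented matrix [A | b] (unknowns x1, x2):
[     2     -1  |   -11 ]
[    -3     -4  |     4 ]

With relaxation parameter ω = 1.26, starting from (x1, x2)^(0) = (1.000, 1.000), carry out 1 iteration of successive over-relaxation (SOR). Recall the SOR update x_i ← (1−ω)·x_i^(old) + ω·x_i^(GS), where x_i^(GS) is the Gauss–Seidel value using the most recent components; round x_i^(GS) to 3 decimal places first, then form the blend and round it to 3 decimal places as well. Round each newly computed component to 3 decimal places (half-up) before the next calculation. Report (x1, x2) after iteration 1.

Iteration 1:
  x1: GS value = (-11 - (-1)·1.000) / (2) = -5.000;  x1 ← (1−ω)·1.000 + ω·-5.000 = -6.560
  x2: GS value = (4 - (-3)·-6.560) / (-4) = 3.920;  x2 ← (1−ω)·1.000 + ω·3.920 = 4.679

(-6.560, 4.679)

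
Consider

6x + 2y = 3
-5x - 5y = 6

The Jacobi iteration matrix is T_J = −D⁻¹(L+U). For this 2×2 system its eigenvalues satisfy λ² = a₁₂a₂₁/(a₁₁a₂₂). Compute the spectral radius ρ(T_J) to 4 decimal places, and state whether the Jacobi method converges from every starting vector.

a₁₂a₂₁/(a₁₁a₂₂) = (2)·(-5) / ((6)·(-5)) = 0.333333
ρ = √|0.333333| = √0.333333 = 0.5774
ρ < 1, so Jacobi converges

0.5774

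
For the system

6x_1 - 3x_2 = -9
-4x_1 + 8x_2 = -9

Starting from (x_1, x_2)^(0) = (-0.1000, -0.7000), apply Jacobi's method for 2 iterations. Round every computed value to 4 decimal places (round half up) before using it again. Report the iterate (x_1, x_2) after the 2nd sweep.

(-2.0875, -2.0500)

Iteration 1:
  x_1 = (-9 - (-3)·-0.7000) / (6) = -1.8500
  x_2 = (-9 - (-4)·-0.1000) / (8) = -1.1750
Iteration 2:
  x_1 = (-9 - (-3)·-1.1750) / (6) = -2.0875
  x_2 = (-9 - (-4)·-1.8500) / (8) = -2.0500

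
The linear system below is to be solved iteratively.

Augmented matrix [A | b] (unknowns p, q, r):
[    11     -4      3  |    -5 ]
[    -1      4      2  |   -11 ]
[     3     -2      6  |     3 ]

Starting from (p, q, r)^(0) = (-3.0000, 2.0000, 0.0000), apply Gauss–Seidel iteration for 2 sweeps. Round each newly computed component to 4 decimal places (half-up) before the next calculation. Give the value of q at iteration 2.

-2.8061

Iteration 1:
  p = (-5 - (-4)·2.0000 - (3)·0.0000) / (11) = 0.2727
  q = (-11 - (-1)·0.2727 - (2)·0.0000) / (4) = -2.6818
  r = (3 - (3)·0.2727 - (-2)·-2.6818) / (6) = -0.5303
Iteration 2:
  p = (-5 - (-4)·-2.6818 - (3)·-0.5303) / (11) = -1.2851
  q = (-11 - (-1)·-1.2851 - (2)·-0.5303) / (4) = -2.8061
  r = (3 - (3)·-1.2851 - (-2)·-2.8061) / (6) = 0.2072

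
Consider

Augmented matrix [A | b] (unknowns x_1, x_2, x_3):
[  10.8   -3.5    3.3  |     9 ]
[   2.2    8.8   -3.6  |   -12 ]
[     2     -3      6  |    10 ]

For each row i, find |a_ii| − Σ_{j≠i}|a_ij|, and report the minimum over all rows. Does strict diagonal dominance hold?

1

row 1: |10.8| − (3.5+3.3) = 4
row 2: |8.8| − (2.2+3.6) = 3
row 3: |6| − (2+3) = 1
minimum over rows = 1 → strictly diagonally dominant (convergence guaranteed)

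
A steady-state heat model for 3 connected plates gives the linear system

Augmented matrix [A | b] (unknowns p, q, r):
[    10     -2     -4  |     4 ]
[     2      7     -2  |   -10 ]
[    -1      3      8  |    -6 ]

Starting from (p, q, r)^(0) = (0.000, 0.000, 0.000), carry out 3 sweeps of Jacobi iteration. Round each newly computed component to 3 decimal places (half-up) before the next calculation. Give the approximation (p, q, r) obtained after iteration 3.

(-0.017, -1.422, -0.114)

Iteration 1:
  p = (4 - (-2)·0.000 - (-4)·0.000) / (10) = 0.400
  q = (-10 - (2)·0.000 - (-2)·0.000) / (7) = -1.429
  r = (-6 - (-1)·0.000 - (3)·0.000) / (8) = -0.750
Iteration 2:
  p = (4 - (-2)·-1.429 - (-4)·-0.750) / (10) = -0.186
  q = (-10 - (2)·0.400 - (-2)·-0.750) / (7) = -1.757
  r = (-6 - (-1)·0.400 - (3)·-1.429) / (8) = -0.164
Iteration 3:
  p = (4 - (-2)·-1.757 - (-4)·-0.164) / (10) = -0.017
  q = (-10 - (2)·-0.186 - (-2)·-0.164) / (7) = -1.422
  r = (-6 - (-1)·-0.186 - (3)·-1.757) / (8) = -0.114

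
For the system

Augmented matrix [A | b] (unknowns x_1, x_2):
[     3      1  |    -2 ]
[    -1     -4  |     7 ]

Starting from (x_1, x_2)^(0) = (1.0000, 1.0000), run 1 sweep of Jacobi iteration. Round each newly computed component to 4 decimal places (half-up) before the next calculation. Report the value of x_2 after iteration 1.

-2.0000

Iteration 1:
  x_1 = (-2 - (1)·1.0000) / (3) = -1.0000
  x_2 = (7 - (-1)·1.0000) / (-4) = -2.0000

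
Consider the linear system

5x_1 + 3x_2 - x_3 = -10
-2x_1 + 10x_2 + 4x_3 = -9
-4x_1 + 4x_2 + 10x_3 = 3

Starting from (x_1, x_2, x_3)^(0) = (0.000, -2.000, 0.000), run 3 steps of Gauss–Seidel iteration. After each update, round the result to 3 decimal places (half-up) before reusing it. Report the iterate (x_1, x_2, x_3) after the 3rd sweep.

(-1.146, -1.255, 0.344)

Iteration 1:
  x_1 = (-10 - (3)·-2.000 - (-1)·0.000) / (5) = -0.800
  x_2 = (-9 - (-2)·-0.800 - (4)·0.000) / (10) = -1.060
  x_3 = (3 - (-4)·-0.800 - (4)·-1.060) / (10) = 0.404
Iteration 2:
  x_1 = (-10 - (3)·-1.060 - (-1)·0.404) / (5) = -1.283
  x_2 = (-9 - (-2)·-1.283 - (4)·0.404) / (10) = -1.318
  x_3 = (3 - (-4)·-1.283 - (4)·-1.318) / (10) = 0.314
Iteration 3:
  x_1 = (-10 - (3)·-1.318 - (-1)·0.314) / (5) = -1.146
  x_2 = (-9 - (-2)·-1.146 - (4)·0.314) / (10) = -1.255
  x_3 = (3 - (-4)·-1.146 - (4)·-1.255) / (10) = 0.344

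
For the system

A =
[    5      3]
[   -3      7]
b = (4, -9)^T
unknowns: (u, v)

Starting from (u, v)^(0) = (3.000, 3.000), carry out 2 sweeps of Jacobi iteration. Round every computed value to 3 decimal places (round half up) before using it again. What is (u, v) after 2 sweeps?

(0.800, -1.714)

Iteration 1:
  u = (4 - (3)·3.000) / (5) = -1.000
  v = (-9 - (-3)·3.000) / (7) = 0.000
Iteration 2:
  u = (4 - (3)·0.000) / (5) = 0.800
  v = (-9 - (-3)·-1.000) / (7) = -1.714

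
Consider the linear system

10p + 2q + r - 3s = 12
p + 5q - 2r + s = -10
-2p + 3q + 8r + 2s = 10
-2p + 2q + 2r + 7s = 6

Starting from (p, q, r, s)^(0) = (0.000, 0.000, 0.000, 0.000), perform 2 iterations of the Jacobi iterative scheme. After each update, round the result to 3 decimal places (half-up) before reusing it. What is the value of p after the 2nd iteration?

1.732

Iteration 1:
  p = (12 - (2)·0.000 - (1)·0.000 - (-3)·0.000) / (10) = 1.200
  q = (-10 - (1)·0.000 - (-2)·0.000 - (1)·0.000) / (5) = -2.000
  r = (10 - (-2)·0.000 - (3)·0.000 - (2)·0.000) / (8) = 1.250
  s = (6 - (-2)·0.000 - (2)·0.000 - (2)·0.000) / (7) = 0.857
Iteration 2:
  p = (12 - (2)·-2.000 - (1)·1.250 - (-3)·0.857) / (10) = 1.732
  q = (-10 - (1)·1.200 - (-2)·1.250 - (1)·0.857) / (5) = -1.911
  r = (10 - (-2)·1.200 - (3)·-2.000 - (2)·0.857) / (8) = 2.086
  s = (6 - (-2)·1.200 - (2)·-2.000 - (2)·1.250) / (7) = 1.414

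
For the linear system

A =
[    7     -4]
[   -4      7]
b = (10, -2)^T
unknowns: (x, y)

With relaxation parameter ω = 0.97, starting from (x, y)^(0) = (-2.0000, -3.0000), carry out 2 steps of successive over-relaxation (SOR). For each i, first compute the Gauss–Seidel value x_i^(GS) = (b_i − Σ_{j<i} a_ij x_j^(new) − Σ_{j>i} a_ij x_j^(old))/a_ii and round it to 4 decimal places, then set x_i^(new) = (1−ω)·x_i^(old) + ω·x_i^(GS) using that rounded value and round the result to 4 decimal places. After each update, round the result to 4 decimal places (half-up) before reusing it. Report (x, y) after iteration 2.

Iteration 1:
  x: GS value = (10 - (-4)·-3.0000) / (7) = -0.2857;  x ← (1−ω)·-2.0000 + ω·-0.2857 = -0.3371
  y: GS value = (-2 - (-4)·-0.3371) / (7) = -0.4783;  y ← (1−ω)·-3.0000 + ω·-0.4783 = -0.5540
Iteration 2:
  x: GS value = (10 - (-4)·-0.5540) / (7) = 1.1120;  x ← (1−ω)·-0.3371 + ω·1.1120 = 1.0685
  y: GS value = (-2 - (-4)·1.0685) / (7) = 0.3249;  y ← (1−ω)·-0.5540 + ω·0.3249 = 0.2985

(1.0685, 0.2985)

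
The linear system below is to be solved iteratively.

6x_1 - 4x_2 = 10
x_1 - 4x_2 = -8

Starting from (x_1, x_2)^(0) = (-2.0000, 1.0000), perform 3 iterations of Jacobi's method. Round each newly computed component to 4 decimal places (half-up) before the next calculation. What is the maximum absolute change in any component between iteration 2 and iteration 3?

0.7222

Iteration 1:
  x_1 = (10 - (-4)·1.0000) / (6) = 2.3333
  x_2 = (-8 - (1)·-2.0000) / (-4) = 1.5000
Iteration 2:
  x_1 = (10 - (-4)·1.5000) / (6) = 2.6667
  x_2 = (-8 - (1)·2.3333) / (-4) = 2.5833
Iteration 3:
  x_1 = (10 - (-4)·2.5833) / (6) = 3.3889
  x_2 = (-8 - (1)·2.6667) / (-4) = 2.6667
Change: (0.7222, 0.0834) → max |·| = 0.7222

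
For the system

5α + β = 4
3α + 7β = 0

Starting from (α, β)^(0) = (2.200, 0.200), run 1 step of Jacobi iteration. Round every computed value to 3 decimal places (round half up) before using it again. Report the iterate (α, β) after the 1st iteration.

(0.760, -0.943)

Iteration 1:
  α = (4 - (1)·0.200) / (5) = 0.760
  β = (0 - (3)·2.200) / (7) = -0.943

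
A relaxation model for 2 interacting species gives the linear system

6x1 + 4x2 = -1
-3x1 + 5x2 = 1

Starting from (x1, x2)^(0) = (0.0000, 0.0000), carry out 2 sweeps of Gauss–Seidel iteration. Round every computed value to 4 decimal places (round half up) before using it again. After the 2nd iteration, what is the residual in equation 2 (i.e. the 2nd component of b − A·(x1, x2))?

0.0001

Iteration 1:
  x1 = (-1 - (4)·0.0000) / (6) = -0.1667
  x2 = (1 - (-3)·-0.1667) / (5) = 0.1000
Iteration 2:
  x1 = (-1 - (4)·0.1000) / (6) = -0.2333
  x2 = (1 - (-3)·-0.2333) / (5) = 0.0600
Residual b − A·x = (0.1598, 0.0001)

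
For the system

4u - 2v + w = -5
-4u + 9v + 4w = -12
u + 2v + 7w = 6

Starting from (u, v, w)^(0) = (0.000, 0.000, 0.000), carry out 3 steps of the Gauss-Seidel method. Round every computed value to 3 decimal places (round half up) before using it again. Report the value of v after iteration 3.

Iteration 1:
  u = (-5 - (-2)·0.000 - (1)·0.000) / (4) = -1.250
  v = (-12 - (-4)·-1.250 - (4)·0.000) / (9) = -1.889
  w = (6 - (1)·-1.250 - (2)·-1.889) / (7) = 1.575
Iteration 2:
  u = (-5 - (-2)·-1.889 - (1)·1.575) / (4) = -2.588
  v = (-12 - (-4)·-2.588 - (4)·1.575) / (9) = -3.184
  w = (6 - (1)·-2.588 - (2)·-3.184) / (7) = 2.137
Iteration 3:
  u = (-5 - (-2)·-3.184 - (1)·2.137) / (4) = -3.376
  v = (-12 - (-4)·-3.376 - (4)·2.137) / (9) = -3.784
  w = (6 - (1)·-3.376 - (2)·-3.784) / (7) = 2.421

-3.784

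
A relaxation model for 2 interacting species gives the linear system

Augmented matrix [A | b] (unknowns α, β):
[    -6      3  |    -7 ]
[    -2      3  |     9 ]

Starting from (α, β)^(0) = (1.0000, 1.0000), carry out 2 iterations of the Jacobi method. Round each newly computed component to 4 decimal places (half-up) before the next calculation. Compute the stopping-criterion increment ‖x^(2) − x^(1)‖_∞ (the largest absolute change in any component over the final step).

Iteration 1:
  α = (-7 - (3)·1.0000) / (-6) = 1.6667
  β = (9 - (-2)·1.0000) / (3) = 3.6667
Iteration 2:
  α = (-7 - (3)·3.6667) / (-6) = 3.0000
  β = (9 - (-2)·1.6667) / (3) = 4.1111
Change: (1.3333, 0.4444) → max |·| = 1.3333

1.3333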